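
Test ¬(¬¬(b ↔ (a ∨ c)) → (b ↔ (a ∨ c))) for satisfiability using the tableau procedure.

Initial set: {¬(¬¬(b ↔ (a ∨ c)) → (b ↔ (a ∨ c)))}.
¬(¬¬(b ↔ (a ∨ c)) → (b ↔ (a ∨ c))): α-rule — add ¬¬(b ↔ (a ∨ c)), ¬(b ↔ (a ∨ c)).
¬¬(b ↔ (a ∨ c)): drop double negation, giving (b ↔ (a ∨ c)).
¬(b ↔ (a ∨ c)): β-rule — branch into b, ¬(a ∨ c)  //  ¬b, (a ∨ c).
  branch 1 (add b, ¬(a ∨ c)):
    ¬(a ∨ c): α-rule — add ¬a, ¬c.
    (b ↔ (a ∨ c)): β-rule — branch into b, (a ∨ c)  //  ¬b, ¬(a ∨ c).
      branch 1.1 (add b, (a ∨ c)):
        (a ∨ c): β-rule — branch into a  //  c.
          branch 1.1.1 (add a):
            × closes — contains both a and ¬a.
          branch 1.1.2 (add c):
            × closes — contains both c and ¬c.
      branch 1.2 (add ¬b, ¬(a ∨ c)):
        × closes — contains both b and ¬b.
  branch 2 (add ¬b, (a ∨ c)):
    (b ↔ (a ∨ c)): β-rule — branch into b, (a ∨ c)  //  ¬b, ¬(a ∨ c).
      branch 2.1 (add b, (a ∨ c)):
        × closes — contains both b and ¬b.
      branch 2.2 (add ¬b, ¬(a ∨ c)):
        ¬(a ∨ c): α-rule — add ¬a, ¬c.
        (a ∨ c): β-rule — branch into a  //  c.
          branch 2.2.1 (add a):
            × closes — contains both a and ¬a.
          branch 2.2.2 (add c):
            × closes — contains both c and ¬c.
All 6 branches close.
Every branch closed; the formula is unsatisfiable.

Unsatisfiable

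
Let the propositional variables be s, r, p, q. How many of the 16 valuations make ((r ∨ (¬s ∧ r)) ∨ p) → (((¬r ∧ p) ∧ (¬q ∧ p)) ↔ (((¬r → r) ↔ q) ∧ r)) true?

Initial set: {(((r ∨ (¬s ∧ r)) ∨ p) → (((¬r ∧ p) ∧ (¬q ∧ p)) ↔ (((¬r → r) ↔ q) ∧ r)))}.
(((r ∨ (¬s ∧ r)) ∨ p) → (((¬r ∧ p) ∧ (¬q ∧ p)) ↔ (((¬r → r) ↔ q) ∧ r))): β-rule — branch into ¬((r ∨ (¬s ∧ r)) ∨ p)  //  (((¬r ∧ p) ∧ (¬q ∧ p)) ↔ (((¬r → r) ↔ q) ∧ r)).
  branch 1 (add ¬((r ∨ (¬s ∧ r)) ∨ p)):
    ¬((r ∨ (¬s ∧ r)) ∨ p): α-rule — add ¬(r ∨ (¬s ∧ r)), ¬p.
    ¬(r ∨ (¬s ∧ r)): α-rule — add ¬r, ¬(¬s ∧ r).
    ¬(¬s ∧ r): β-rule — branch into ¬¬s  //  ¬r.
      branch 1.1 (add ¬¬s):
        ○ open, literals {p=0, r=0, s=1}.
      branch 1.2 (add ¬r):
        ○ open, literals {p=0, r=0}.
  branch 2 (add (((¬r ∧ p) ∧ (¬q ∧ p)) ↔ (((¬r → r) ↔ q) ∧ r))):
    (((¬r ∧ p) ∧ (¬q ∧ p)) ↔ (((¬r → r) ↔ q) ∧ r)): β-rule — branch into ((¬r ∧ p) ∧ (¬q ∧ p)), (((¬r → r) ↔ q) ∧ r)  //  ¬((¬r ∧ p) ∧ (¬q ∧ p)), ¬(((¬r → r) ↔ q) ∧ r).
      branch 2.1 (add ((¬r ∧ p) ∧ (¬q ∧ p)), (((¬r → r) ↔ q) ∧ r)):
        ((¬r ∧ p) ∧ (¬q ∧ p)): α-rule — add (¬r ∧ p), (¬q ∧ p).
        (((¬r → r) ↔ q) ∧ r): α-rule — add ((¬r → r) ↔ q), r.
        (¬r ∧ p): α-rule — add ¬r, p.
        × closes — contains both r and ¬r.
      branch 2.2 (add ¬((¬r ∧ p) ∧ (¬q ∧ p)), ¬(((¬r → r) ↔ q) ∧ r)):
        ¬((¬r ∧ p) ∧ (¬q ∧ p)): β-rule — branch into ¬(¬r ∧ p)  //  ¬(¬q ∧ p).
          branch 2.2.1 (add ¬(¬r ∧ p)):
            ¬(((¬r → r) ↔ q) ∧ r): β-rule — branch into ¬((¬r → r) ↔ q)  //  ¬r.
              branch 2.2.1.1 (add ¬((¬r → r) ↔ q)):
                ¬(¬r ∧ p): β-rule — branch into ¬¬r  //  ¬p.
                  branch 2.2.1.1.1 (add ¬¬r):
                    ¬((¬r → r) ↔ q): β-rule — branch into (¬r → r), ¬q  //  ¬(¬r → r), q.
                      branch 2.2.1.1.1.1 (add (¬r → r), ¬q):
                        (¬r → r): β-rule — branch into ¬¬r  //  r.
                          branch 2.2.1.1.1.1.1 (add ¬¬r):
                            ○ open, literals {q=0, r=1}.
                          branch 2.2.1.1.1.1.2 (add r):
                            ○ open, literals {q=0, r=1}.
                      branch 2.2.1.1.1.2 (add ¬(¬r → r), q):
                        ¬(¬r → r): α-rule — add ¬r, ¬r.
                        × closes — contains both r and ¬r.
                  branch 2.2.1.1.2 (add ¬p):
                    ¬((¬r → r) ↔ q): β-rule — branch into (¬r → r), ¬q  //  ¬(¬r → r), q.
                      branch 2.2.1.1.2.1 (add (¬r → r), ¬q):
                        (¬r → r): β-rule — branch into ¬¬r  //  r.
                          branch 2.2.1.1.2.1.1 (add ¬¬r):
                            ○ open, literals {p=0, q=0, r=1}.
                          branch 2.2.1.1.2.1.2 (add r):
                            ○ open, literals {p=0, q=0, r=1}.
                      branch 2.2.1.1.2.2 (add ¬(¬r → r), q):
                        ¬(¬r → r): α-rule — add ¬r, ¬r.
                        ○ open, literals {p=0, q=1, r=0}.
              branch 2.2.1.2 (add ¬r):
                ¬(¬r ∧ p): β-rule — branch into ¬¬r  //  ¬p.
                  branch 2.2.1.2.1 (add ¬¬r):
                    × closes — contains both r and ¬r.
                  branch 2.2.1.2.2 (add ¬p):
                    ○ open, literals {p=0, r=0}.
          branch 2.2.2 (add ¬(¬q ∧ p)):
            ¬(((¬r → r) ↔ q) ∧ r): β-rule — branch into ¬((¬r → r) ↔ q)  //  ¬r.
              branch 2.2.2.1 (add ¬((¬r → r) ↔ q)):
                ¬(¬q ∧ p): β-rule — branch into ¬¬q  //  ¬p.
                  branch 2.2.2.1.1 (add ¬¬q):
                    ¬((¬r → r) ↔ q): β-rule — branch into (¬r → r), ¬q  //  ¬(¬r → r), q.
                      branch 2.2.2.1.1.1 (add (¬r → r), ¬q):
                        × closes — contains both q and ¬q.
                      branch 2.2.2.1.1.2 (add ¬(¬r → r), q):
                        ¬(¬r → r): α-rule — add ¬r, ¬r.
                        ○ open, literals {q=1, r=0}.
                  branch 2.2.2.1.2 (add ¬p):
                    ¬((¬r → r) ↔ q): β-rule — branch into (¬r → r), ¬q  //  ¬(¬r → r), q.
                      branch 2.2.2.1.2.1 (add (¬r → r), ¬q):
                        (¬r → r): β-rule — branch into ¬¬r  //  r.
                          branch 2.2.2.1.2.1.1 (add ¬¬r):
                            ○ open, literals {p=0, q=0, r=1}.
                          branch 2.2.2.1.2.1.2 (add r):
                            ○ open, literals {p=0, q=0, r=1}.
                      branch 2.2.2.1.2.2 (add ¬(¬r → r), q):
                        ¬(¬r → r): α-rule — add ¬r, ¬r.
                        ○ open, literals {p=0, q=1, r=0}.
              branch 2.2.2.2 (add ¬r):
                ¬(¬q ∧ p): β-rule — branch into ¬¬q  //  ¬p.
                  branch 2.2.2.2.1 (add ¬¬q):
                    ○ open, literals {q=1, r=0}.
                  branch 2.2.2.2.2 (add ¬p):
                    ○ open, literals {p=0, r=0}.
4 branches closed, 14 open.
Each open branch fixes some atoms; the unmentioned ones are free. Counting distinct full assignments: branch {p=0, r=0, s=1} (q) contributes 2 new; branch {p=0, r=0} (s, q) contributes 2 new; branch {q=0, r=1} (s, p) contributes 4 new; branch {q=0, r=1} (s, p) contributes 0 new; branch {p=0, q=0, r=1} (s) contributes 0 new; branch {p=0, q=0, r=1} (s) contributes 0 new; branch {p=0, q=1, r=0} (s) contributes 0 new; branch {p=0, r=0} (s, q) contributes 0 new; branch {q=1, r=0} (s, p) contributes 2 new; branch {p=0, q=0, r=1} (s) contributes 0 new; branch {p=0, q=0, r=1} (s) contributes 0 new; branch {p=0, q=1, r=0} (s) contributes 0 new; branch {q=1, r=0} (s, p) contributes 0 new; branch {p=0, r=0} (s, q) contributes 0 new. Total: 10.

10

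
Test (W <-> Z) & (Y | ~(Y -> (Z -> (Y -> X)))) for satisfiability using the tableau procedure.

Initial set: {((W <-> Z) & (Y | ~(Y -> (Z -> (Y -> X)))))}.
((W <-> Z) & (Y | ~(Y -> (Z -> (Y -> X))))): α-rule — add (W <-> Z), (Y | ~(Y -> (Z -> (Y -> X)))).
(W <-> Z): β-rule — branch into W, Z  //  ~W, ~Z.
  branch 1 (add W, Z):
    (Y | ~(Y -> (Z -> (Y -> X)))): β-rule — branch into Y  //  ~(Y -> (Z -> (Y -> X))).
      branch 1.1 (add Y):
        ○ open, literals {W=1, Y=1, Z=1}.
      branch 1.2 (add ~(Y -> (Z -> (Y -> X)))):
        ~(Y -> (Z -> (Y -> X))): α-rule — add Y, ~(Z -> (Y -> X)).
        ~(Z -> (Y -> X)): α-rule — add Z, ~(Y -> X).
        ~(Y -> X): α-rule — add Y, ~X.
        ○ open, literals {W=1, X=0, Y=1, Z=1}.
  branch 2 (add ~W, ~Z):
    (Y | ~(Y -> (Z -> (Y -> X)))): β-rule — branch into Y  //  ~(Y -> (Z -> (Y -> X))).
      branch 2.1 (add Y):
        ○ open, literals {W=0, Y=1, Z=0}.
      branch 2.2 (add ~(Y -> (Z -> (Y -> X)))):
        ~(Y -> (Z -> (Y -> X))): α-rule — add Y, ~(Z -> (Y -> X)).
        ~(Z -> (Y -> X)): α-rule — add Z, ~(Y -> X).
        × closes — contains both Z and ~Z.
1 branch closed, 3 open.
An open branch gives a satisfying assignment: W=1, Y=1, Z=1.

Satisfiable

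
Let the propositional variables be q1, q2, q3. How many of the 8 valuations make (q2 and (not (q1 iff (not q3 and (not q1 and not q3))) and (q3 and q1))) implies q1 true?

8

Initial set: {((q2 and (not (q1 iff (not q3 and (not q1 and not q3))) and (q3 and q1))) implies q1)}.
((q2 and (not (q1 iff (not q3 and (not q1 and not q3))) and (q3 and q1))) implies q1): β-rule — branch into not (q2 and (not (q1 iff (not q3 and (not q1 and not q3))) and (q3 and q1)))  //  q1.
  branch 1 (add not (q2 and (not (q1 iff (not q3 and (not q1 and not q3))) and (q3 and q1)))):
    not (q2 and (not (q1 iff (not q3 and (not q1 and not q3))) and (q3 and q1))): β-rule — branch into not q2  //  not (not (q1 iff (not q3 and (not q1 and not q3))) and (q3 and q1)).
      branch 1.1 (add not q2):
        ○ open, literals {q2=0}.
      branch 1.2 (add not (not (q1 iff (not q3 and (not q1 and not q3))) and (q3 and q1))):
        not (not (q1 iff (not q3 and (not q1 and not q3))) and (q3 and q1)): β-rule — branch into not not (q1 iff (not q3 and (not q1 and not q3)))  //  not (q3 and q1).
          branch 1.2.1 (add not not (q1 iff (not q3 and (not q1 and not q3)))):
            not not (q1 iff (not q3 and (not q1 and not q3))): β-rule — branch into q1, (not q3 and (not q1 and not q3))  //  not q1, not (not q3 and (not q1 and not q3)).
              branch 1.2.1.1 (add q1, (not q3 and (not q1 and not q3))):
                (not q3 and (not q1 and not q3)): α-rule — add not q3, (not q1 and not q3).
                (not q1 and not q3): α-rule — add not q1, not q3.
                × closes — contains both q1 and not q1.
              branch 1.2.1.2 (add not q1, not (not q3 and (not q1 and not q3))):
                not (not q3 and (not q1 and not q3)): β-rule — branch into not not q3  //  not (not q1 and not q3).
                  branch 1.2.1.2.1 (add not not q3):
                    ○ open, literals {q1=0, q3=1}.
                  branch 1.2.1.2.2 (add not (not q1 and not q3)):
                    not (not q1 and not q3): β-rule — branch into not not q1  //  not not q3.
                      branch 1.2.1.2.2.1 (add not not q1):
                        × closes — contains both q1 and not q1.
                      branch 1.2.1.2.2.2 (add not not q3):
                        ○ open, literals {q1=0, q3=1}.
          branch 1.2.2 (add not (q3 and q1)):
            not (q3 and q1): β-rule — branch into not q3  //  not q1.
              branch 1.2.2.1 (add not q3):
                ○ open, literals {q3=0}.
              branch 1.2.2.2 (add not q1):
                ○ open, literals {q1=0}.
  branch 2 (add q1):
    ○ open, literals {q1=1}.
2 branches closed, 6 open.
Each open branch fixes some atoms; the unmentioned ones are free. Counting distinct full assignments: branch {q2=0} (q1, q3) contributes 4 new; branch {q1=0, q3=1} (q2) contributes 1 new; branch {q1=0, q3=1} (q2) contributes 0 new; branch {q3=0} (q1, q2) contributes 2 new; branch {q1=0} (q2, q3) contributes 0 new; branch {q1=1} (q2, q3) contributes 1 new. Total: 8.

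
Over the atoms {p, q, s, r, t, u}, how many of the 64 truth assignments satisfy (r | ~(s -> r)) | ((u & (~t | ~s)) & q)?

52

Initial set: {T ((r | ~(s -> r)) | ((u & (~t | ~s)) & q))}.
T ((r | ~(s -> r)) | ((u & (~t | ~s)) & q)): β-rule — branch into T (r | ~(s -> r))  //  T ((u & (~t | ~s)) & q).
  branch 1 (add T (r | ~(s -> r))):
    T (r | ~(s -> r)): β-rule — branch into T r  //  T ~(s -> r).
      branch 1.1 (add T r):
        ○ open, literals {r=1}.
      branch 1.2 (add T ~(s -> r)):
        T ~(s -> r): α-rule — add T s, F r.
        ○ open, literals {r=0, s=1}.
  branch 2 (add T ((u & (~t | ~s)) & q)):
    T ((u & (~t | ~s)) & q): α-rule — add T (u & (~t | ~s)), T q.
    T (u & (~t | ~s)): α-rule — add T u, T (~t | ~s).
    T (~t | ~s): β-rule — branch into T ~t  //  T ~s.
      branch 2.1 (add T ~t):
        ○ open, literals {q=1, t=0, u=1}.
      branch 2.2 (add T ~s):
        ○ open, literals {q=1, s=0, u=1}.
0 branches closed, 4 open.
Each open branch fixes some atoms; the unmentioned ones are free. Counting distinct full assignments: branch {r=1} (p, q, s, t, u) contributes 32 new; branch {r=0, s=1} (p, q, t, u) contributes 16 new; branch {q=1, t=0, u=1} (p, s, r) contributes 2 new; branch {q=1, s=0, u=1} (p, r, t) contributes 2 new. Total: 52.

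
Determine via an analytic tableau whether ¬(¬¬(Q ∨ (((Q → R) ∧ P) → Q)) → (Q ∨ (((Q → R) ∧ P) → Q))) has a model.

Unsatisfiable

Initial set: {¬(¬¬(Q ∨ (((Q → R) ∧ P) → Q)) → (Q ∨ (((Q → R) ∧ P) → Q)))}.
¬(¬¬(Q ∨ (((Q → R) ∧ P) → Q)) → (Q ∨ (((Q → R) ∧ P) → Q))): α-rule — add ¬¬(Q ∨ (((Q → R) ∧ P) → Q)), ¬(Q ∨ (((Q → R) ∧ P) → Q)).
¬¬(Q ∨ (((Q → R) ∧ P) → Q)): drop double negation, giving (Q ∨ (((Q → R) ∧ P) → Q)).
¬(Q ∨ (((Q → R) ∧ P) → Q)): α-rule — add ¬Q, ¬(((Q → R) ∧ P) → Q).
¬(((Q → R) ∧ P) → Q): α-rule — add ((Q → R) ∧ P), ¬Q.
((Q → R) ∧ P): α-rule — add (Q → R), P.
(Q ∨ (((Q → R) ∧ P) → Q)): β-rule — branch into Q  //  (((Q → R) ∧ P) → Q).
  branch 1 (add Q):
    × closes — contains both Q and ¬Q.
  branch 2 (add (((Q → R) ∧ P) → Q)):
    (Q → R): β-rule — branch into ¬Q  //  R.
      branch 2.1 (add ¬Q):
        (((Q → R) ∧ P) → Q): β-rule — branch into ¬((Q → R) ∧ P)  //  Q.
          branch 2.1.1 (add ¬((Q → R) ∧ P)):
            ¬((Q → R) ∧ P): β-rule — branch into ¬(Q → R)  //  ¬P.
              branch 2.1.1.1 (add ¬(Q → R)):
                ¬(Q → R): α-rule — add Q, ¬R.
                × closes — contains both Q and ¬Q.
              branch 2.1.1.2 (add ¬P):
                × closes — contains both P and ¬P.
          branch 2.1.2 (add Q):
            × closes — contains both Q and ¬Q.
      branch 2.2 (add R):
        (((Q → R) ∧ P) → Q): β-rule — branch into ¬((Q → R) ∧ P)  //  Q.
          branch 2.2.1 (add ¬((Q → R) ∧ P)):
            ¬((Q → R) ∧ P): β-rule — branch into ¬(Q → R)  //  ¬P.
              branch 2.2.1.1 (add ¬(Q → R)):
                ¬(Q → R): α-rule — add Q, ¬R.
                × closes — contains both Q and ¬Q.
              branch 2.2.1.2 (add ¬P):
                × closes — contains both P and ¬P.
          branch 2.2.2 (add Q):
            × closes — contains both Q and ¬Q.
All 7 branches close.
Every branch closed; the formula is unsatisfiable.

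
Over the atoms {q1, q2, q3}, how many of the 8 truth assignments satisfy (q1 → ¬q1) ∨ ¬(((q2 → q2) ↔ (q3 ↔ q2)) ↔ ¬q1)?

Initial set: {((q1 → ¬q1) ∨ ¬(((q2 → q2) ↔ (q3 ↔ q2)) ↔ ¬q1))}.
((q1 → ¬q1) ∨ ¬(((q2 → q2) ↔ (q3 ↔ q2)) ↔ ¬q1)): β-rule — branch into (q1 → ¬q1)  //  ¬(((q2 → q2) ↔ (q3 ↔ q2)) ↔ ¬q1).
  branch 1 (add (q1 → ¬q1)):
    (q1 → ¬q1): β-rule — branch into ¬q1  //  ¬q1.
      branch 1.1 (add ¬q1):
        ○ open, literals {q1=F}.
      branch 1.2 (add ¬q1):
        ○ open, literals {q1=F}.
  branch 2 (add ¬(((q2 → q2) ↔ (q3 ↔ q2)) ↔ ¬q1)):
    ¬(((q2 → q2) ↔ (q3 ↔ q2)) ↔ ¬q1): β-rule — branch into ((q2 → q2) ↔ (q3 ↔ q2)), ¬¬q1  //  ¬((q2 → q2) ↔ (q3 ↔ q2)), ¬q1.
      branch 2.1 (add ((q2 → q2) ↔ (q3 ↔ q2)), ¬¬q1):
        ((q2 → q2) ↔ (q3 ↔ q2)): β-rule — branch into (q2 → q2), (q3 ↔ q2)  //  ¬(q2 → q2), ¬(q3 ↔ q2).
          branch 2.1.1 (add (q2 → q2), (q3 ↔ q2)):
            (q2 → q2): β-rule — branch into ¬q2  //  q2.
              branch 2.1.1.1 (add ¬q2):
                (q3 ↔ q2): β-rule — branch into q3, q2  //  ¬q3, ¬q2.
                  branch 2.1.1.1.1 (add q3, q2):
                    × closes — contains both q2 and ¬q2.
                  branch 2.1.1.1.2 (add ¬q3, ¬q2):
                    ○ open, literals {q1=T, q2=F, q3=F}.
              branch 2.1.1.2 (add q2):
                (q3 ↔ q2): β-rule — branch into q3, q2  //  ¬q3, ¬q2.
                  branch 2.1.1.2.1 (add q3, q2):
                    ○ open, literals {q1=T, q2=T, q3=T}.
                  branch 2.1.1.2.2 (add ¬q3, ¬q2):
                    × closes — contains both q2 and ¬q2.
          branch 2.1.2 (add ¬(q2 → q2), ¬(q3 ↔ q2)):
            ¬(q2 → q2): α-rule — add q2, ¬q2.
            × closes — contains both q2 and ¬q2.
      branch 2.2 (add ¬((q2 → q2) ↔ (q3 ↔ q2)), ¬q1):
        ¬((q2 → q2) ↔ (q3 ↔ q2)): β-rule — branch into (q2 → q2), ¬(q3 ↔ q2)  //  ¬(q2 → q2), (q3 ↔ q2).
          branch 2.2.1 (add (q2 → q2), ¬(q3 ↔ q2)):
            (q2 → q2): β-rule — branch into ¬q2  //  q2.
              branch 2.2.1.1 (add ¬q2):
                ¬(q3 ↔ q2): β-rule — branch into q3, ¬q2  //  ¬q3, q2.
                  branch 2.2.1.1.1 (add q3, ¬q2):
                    ○ open, literals {q1=F, q2=F, q3=T}.
                  branch 2.2.1.1.2 (add ¬q3, q2):
                    × closes — contains both q2 and ¬q2.
              branch 2.2.1.2 (add q2):
                ¬(q3 ↔ q2): β-rule — branch into q3, ¬q2  //  ¬q3, q2.
                  branch 2.2.1.2.1 (add q3, ¬q2):
                    × closes — contains both q2 and ¬q2.
                  branch 2.2.1.2.2 (add ¬q3, q2):
                    ○ open, literals {q1=F, q2=T, q3=F}.
          branch 2.2.2 (add ¬(q2 → q2), (q3 ↔ q2)):
            ¬(q2 → q2): α-rule — add q2, ¬q2.
            × closes — contains both q2 and ¬q2.
6 branches closed, 6 open.
Each open branch fixes some atoms; the unmentioned ones are free. Counting distinct full assignments: branch {q1=F} (q2, q3) contributes 4 new; branch {q1=F} (q2, q3) contributes 0 new; branch {q1=T, q2=F, q3=F} (none free) contributes 1 new; branch {q1=T, q2=T, q3=T} (none free) contributes 1 new; branch {q1=F, q2=F, q3=T} (none free) contributes 0 new; branch {q1=F, q2=T, q3=F} (none free) contributes 0 new. Total: 6.

6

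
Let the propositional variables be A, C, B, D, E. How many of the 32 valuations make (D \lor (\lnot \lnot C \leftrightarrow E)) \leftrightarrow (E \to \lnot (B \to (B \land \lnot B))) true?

20

Initial set: {T ((D \lor (\lnot \lnot C \leftrightarrow E)) \leftrightarrow (E \to \lnot (B \to (B \land \lnot B))))}.
T ((D \lor (\lnot \lnot C \leftrightarrow E)) \leftrightarrow (E \to \lnot (B \to (B \land \lnot B)))): β-rule — branch into T (D \lor (\lnot \lnot C \leftrightarrow E)), T (E \to \lnot (B \to (B \land \lnot B)))  //  F (D \lor (\lnot \lnot C \leftrightarrow E)), F (E \to \lnot (B \to (B \land \lnot B))).
  branch 1 (add T (D \lor (\lnot \lnot C \leftrightarrow E)), T (E \to \lnot (B \to (B \land \lnot B)))):
    T (D \lor (\lnot \lnot C \leftrightarrow E)): β-rule — branch into T D  //  T (\lnot \lnot C \leftrightarrow E).
      branch 1.1 (add T D):
        T (E \to \lnot (B \to (B \land \lnot B))): β-rule — branch into F E  //  T \lnot (B \to (B \land \lnot B)).
          branch 1.1.1 (add F E):
            ○ open, literals {D=true, E=false}.
          branch 1.1.2 (add T \lnot (B \to (B \land \lnot B))):
            T \lnot (B \to (B \land \lnot B)): α-rule — add T B, F (B \land \lnot B).
            F (B \land \lnot B): β-rule — branch into F B  //  F \lnot B.
              branch 1.1.2.1 (add F B):
                × closes — contains both B and \lnot B.
              branch 1.1.2.2 (add F \lnot B):
                ○ open, literals {B=true, D=true}.
      branch 1.2 (add T (\lnot \lnot C \leftrightarrow E)):
        T (E \to \lnot (B \to (B \land \lnot B))): β-rule — branch into F E  //  T \lnot (B \to (B \land \lnot B)).
          branch 1.2.1 (add F E):
            T (\lnot \lnot C \leftrightarrow E): β-rule — branch into T \lnot \lnot C, T E  //  F \lnot \lnot C, F E.
              branch 1.2.1.1 (add T \lnot \lnot C, T E):
                × closes — contains both E and \lnot E.
              branch 1.2.1.2 (add F \lnot \lnot C, F E):
                F \lnot \lnot C: drop double negation, giving F C.
                ○ open, literals {C=false, E=false}.
          branch 1.2.2 (add T \lnot (B \to (B \land \lnot B))):
            T \lnot (B \to (B \land \lnot B)): α-rule — add T B, F (B \land \lnot B).
            T (\lnot \lnot C \leftrightarrow E): β-rule — branch into T \lnot \lnot C, T E  //  F \lnot \lnot C, F E.
              branch 1.2.2.1 (add T \lnot \lnot C, T E):
                T \lnot \lnot C: drop double negation, giving T C.
                F (B \land \lnot B): β-rule — branch into F B  //  F \lnot B.
                  branch 1.2.2.1.1 (add F B):
                    × closes — contains both B and \lnot B.
                  branch 1.2.2.1.2 (add F \lnot B):
                    ○ open, literals {B=true, C=true, E=true}.
              branch 1.2.2.2 (add F \lnot \lnot C, F E):
                F \lnot \lnot C: drop double negation, giving F C.
                F (B \land \lnot B): β-rule — branch into F B  //  F \lnot B.
                  branch 1.2.2.2.1 (add F B):
                    × closes — contains both B and \lnot B.
                  branch 1.2.2.2.2 (add F \lnot B):
                    ○ open, literals {B=true, C=false, E=false}.
  branch 2 (add F (D \lor (\lnot \lnot C \leftrightarrow E)), F (E \to \lnot (B \to (B \land \lnot B)))):
    F (D \lor (\lnot \lnot C \leftrightarrow E)): α-rule — add F D, F (\lnot \lnot C \leftrightarrow E).
    F (E \to \lnot (B \to (B \land \lnot B))): α-rule — add T E, F \lnot (B \to (B \land \lnot B)).
    F (\lnot \lnot C \leftrightarrow E): β-rule — branch into T \lnot \lnot C, F E  //  F \lnot \lnot C, T E.
      branch 2.1 (add T \lnot \lnot C, F E):
        × closes — contains both E and \lnot E.
      branch 2.2 (add F \lnot \lnot C, T E):
        F \lnot \lnot C: drop double negation, giving F C.
        F \lnot (B \to (B \land \lnot B)): β-rule — branch into F B  //  T (B \land \lnot B).
          branch 2.2.1 (add F B):
            ○ open, literals {B=false, C=false, D=false, E=true}.
          branch 2.2.2 (add T (B \land \lnot B)):
            T (B \land \lnot B): α-rule — add T B, T \lnot B.
            × closes — contains both B and \lnot B.
6 branches closed, 6 open.
Each open branch fixes some atoms; the unmentioned ones are free. Counting distinct full assignments: branch {D=true, E=false} (A, C, B) contributes 8 new; branch {B=true, D=true} (A, C, E) contributes 4 new; branch {C=false, E=false} (A, B, D) contributes 4 new; branch {B=true, C=true, E=true} (A, D) contributes 2 new; branch {B=true, C=false, E=false} (A, D) contributes 0 new; branch {B=false, C=false, D=false, E=true} (A) contributes 2 new. Total: 20.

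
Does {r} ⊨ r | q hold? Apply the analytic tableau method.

Initial set: {r; ~(r | q)}.
~(r | q): α-rule — add ~r, ~q.
× closes — contains both r and ~r.
All 1 branch closes.
Every branch closed, so the premises entail the conclusion.

Yes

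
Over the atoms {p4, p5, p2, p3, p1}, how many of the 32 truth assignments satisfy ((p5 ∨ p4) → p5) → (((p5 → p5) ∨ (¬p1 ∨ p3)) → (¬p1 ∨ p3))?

26

Initial set: {(((p5 ∨ p4) → p5) → (((p5 → p5) ∨ (¬p1 ∨ p3)) → (¬p1 ∨ p3)))}.
(((p5 ∨ p4) → p5) → (((p5 → p5) ∨ (¬p1 ∨ p3)) → (¬p1 ∨ p3))): β-rule — branch into ¬((p5 ∨ p4) → p5)  //  (((p5 → p5) ∨ (¬p1 ∨ p3)) → (¬p1 ∨ p3)).
  branch 1 (add ¬((p5 ∨ p4) → p5)):
    ¬((p5 ∨ p4) → p5): α-rule — add (p5 ∨ p4), ¬p5.
    (p5 ∨ p4): β-rule — branch into p5  //  p4.
      branch 1.1 (add p5):
        × closes — contains both p5 and ¬p5.
      branch 1.2 (add p4):
        ○ open, literals {p4=T, p5=F}.
  branch 2 (add (((p5 → p5) ∨ (¬p1 ∨ p3)) → (¬p1 ∨ p3))):
    (((p5 → p5) ∨ (¬p1 ∨ p3)) → (¬p1 ∨ p3)): β-rule — branch into ¬((p5 → p5) ∨ (¬p1 ∨ p3))  //  (¬p1 ∨ p3).
      branch 2.1 (add ¬((p5 → p5) ∨ (¬p1 ∨ p3))):
        ¬((p5 → p5) ∨ (¬p1 ∨ p3)): α-rule — add ¬(p5 → p5), ¬(¬p1 ∨ p3).
        ¬(p5 → p5): α-rule — add p5, ¬p5.
        × closes — contains both p5 and ¬p5.
      branch 2.2 (add (¬p1 ∨ p3)):
        (¬p1 ∨ p3): β-rule — branch into ¬p1  //  p3.
          branch 2.2.1 (add ¬p1):
            ○ open, literals {p1=F}.
          branch 2.2.2 (add p3):
            ○ open, literals {p3=T}.
2 branches closed, 3 open.
Each open branch fixes some atoms; the unmentioned ones are free. Counting distinct full assignments: branch {p4=T, p5=F} (p2, p3, p1) contributes 8 new; branch {p1=F} (p4, p5, p2, p3) contributes 12 new; branch {p3=T} (p4, p5, p2, p1) contributes 6 new. Total: 26.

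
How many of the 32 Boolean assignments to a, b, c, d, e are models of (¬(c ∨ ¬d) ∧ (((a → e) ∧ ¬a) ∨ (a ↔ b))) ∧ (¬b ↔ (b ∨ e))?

Initial set: {((¬(c ∨ ¬d) ∧ (((a → e) ∧ ¬a) ∨ (a ↔ b))) ∧ (¬b ↔ (b ∨ e)))}.
((¬(c ∨ ¬d) ∧ (((a → e) ∧ ¬a) ∨ (a ↔ b))) ∧ (¬b ↔ (b ∨ e))): α-rule — add (¬(c ∨ ¬d) ∧ (((a → e) ∧ ¬a) ∨ (a ↔ b))), (¬b ↔ (b ∨ e)).
(¬(c ∨ ¬d) ∧ (((a → e) ∧ ¬a) ∨ (a ↔ b))): α-rule — add ¬(c ∨ ¬d), (((a → e) ∧ ¬a) ∨ (a ↔ b)).
¬(c ∨ ¬d): α-rule — add ¬c, ¬¬d.
(¬b ↔ (b ∨ e)): β-rule — branch into ¬b, (b ∨ e)  //  ¬¬b, ¬(b ∨ e).
  branch 1 (add ¬b, (b ∨ e)):
    (((a → e) ∧ ¬a) ∨ (a ↔ b)): β-rule — branch into ((a → e) ∧ ¬a)  //  (a ↔ b).
      branch 1.1 (add ((a → e) ∧ ¬a)):
        ((a → e) ∧ ¬a): α-rule — add (a → e), ¬a.
        (b ∨ e): β-rule — branch into b  //  e.
          branch 1.1.1 (add b):
            × closes — contains both b and ¬b.
          branch 1.1.2 (add e):
            (a → e): β-rule — branch into ¬a  //  e.
              branch 1.1.2.1 (add ¬a):
                ○ open, literals {a=F, b=F, c=F, d=T, e=T}.
              branch 1.1.2.2 (add e):
                ○ open, literals {a=F, b=F, c=F, d=T, e=T}.
      branch 1.2 (add (a ↔ b)):
        (b ∨ e): β-rule — branch into b  //  e.
          branch 1.2.1 (add b):
            × closes — contains both b and ¬b.
          branch 1.2.2 (add e):
            (a ↔ b): β-rule — branch into a, b  //  ¬a, ¬b.
              branch 1.2.2.1 (add a, b):
                × closes — contains both b and ¬b.
              branch 1.2.2.2 (add ¬a, ¬b):
                ○ open, literals {a=F, b=F, c=F, d=T, e=T}.
  branch 2 (add ¬¬b, ¬(b ∨ e)):
    ¬(b ∨ e): α-rule — add ¬b, ¬e.
    × closes — contains both b and ¬b.
4 branches closed, 3 open.
Each open branch fixes some atoms; the unmentioned ones are free. Counting distinct full assignments: branch {a=F, b=F, c=F, d=T, e=T} (none free) contributes 1 new; branch {a=F, b=F, c=F, d=T, e=T} (none free) contributes 0 new; branch {a=F, b=F, c=F, d=T, e=T} (none free) contributes 0 new. Total: 1.

1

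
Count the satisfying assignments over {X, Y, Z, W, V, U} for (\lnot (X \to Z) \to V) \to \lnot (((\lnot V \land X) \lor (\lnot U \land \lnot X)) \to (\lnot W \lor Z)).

Initial set: {((\lnot (X \to Z) \to V) \to \lnot (((\lnot V \land X) \lor (\lnot U \land \lnot X)) \to (\lnot W \lor Z)))}.
((\lnot (X \to Z) \to V) \to \lnot (((\lnot V \land X) \lor (\lnot U \land \lnot X)) \to (\lnot W \lor Z))): β-rule — branch into \lnot (\lnot (X \to Z) \to V)  //  \lnot (((\lnot V \land X) \lor (\lnot U \land \lnot X)) \to (\lnot W \lor Z)).
  branch 1 (add \lnot (\lnot (X \to Z) \to V)):
    \lnot (\lnot (X \to Z) \to V): α-rule — add \lnot (X \to Z), \lnot V.
    \lnot (X \to Z): α-rule — add X, \lnot Z.
    ○ open, literals {V=F, X=T, Z=F}.
  branch 2 (add \lnot (((\lnot V \land X) \lor (\lnot U \land \lnot X)) \to (\lnot W \lor Z))):
    \lnot (((\lnot V \land X) \lor (\lnot U \land \lnot X)) \to (\lnot W \lor Z)): α-rule — add ((\lnot V \land X) \lor (\lnot U \land \lnot X)), \lnot (\lnot W \lor Z).
    \lnot (\lnot W \lor Z): α-rule — add \lnot \lnot W, \lnot Z.
    ((\lnot V \land X) \lor (\lnot U \land \lnot X)): β-rule — branch into (\lnot V \land X)  //  (\lnot U \land \lnot X).
      branch 2.1 (add (\lnot V \land X)):
        (\lnot V \land X): α-rule — add \lnot V, X.
        ○ open, literals {V=F, W=T, X=T, Z=F}.
      branch 2.2 (add (\lnot U \land \lnot X)):
        (\lnot U \land \lnot X): α-rule — add \lnot U, \lnot X.
        ○ open, literals {U=F, W=T, X=F, Z=F}.
0 branches closed, 3 open.
Each open branch fixes some atoms; the unmentioned ones are free. Counting distinct full assignments: branch {V=F, X=T, Z=F} (Y, W, U) contributes 8 new; branch {V=F, W=T, X=T, Z=F} (Y, U) contributes 0 new; branch {U=F, W=T, X=F, Z=F} (Y, V) contributes 4 new. Total: 12.

12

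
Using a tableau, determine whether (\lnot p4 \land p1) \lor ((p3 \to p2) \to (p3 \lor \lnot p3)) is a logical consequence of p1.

Yes

Initial set: {p1; \lnot ((\lnot p4 \land p1) \lor ((p3 \to p2) \to (p3 \lor \lnot p3)))}.
\lnot ((\lnot p4 \land p1) \lor ((p3 \to p2) \to (p3 \lor \lnot p3))): α-rule — add \lnot (\lnot p4 \land p1), \lnot ((p3 \to p2) \to (p3 \lor \lnot p3)).
\lnot ((p3 \to p2) \to (p3 \lor \lnot p3)): α-rule — add (p3 \to p2), \lnot (p3 \lor \lnot p3).
\lnot (p3 \lor \lnot p3): α-rule — add \lnot p3, \lnot \lnot p3.
× closes — contains both p3 and \lnot p3.
All 1 branch closes.
Every branch closed, so the premises entail the conclusion.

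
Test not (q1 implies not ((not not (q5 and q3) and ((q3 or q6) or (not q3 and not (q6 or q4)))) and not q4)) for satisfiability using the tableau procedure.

Satisfiable

Initial set: {not (q1 implies not ((not not (q5 and q3) and ((q3 or q6) or (not q3 and not (q6 or q4)))) and not q4))}.
not (q1 implies not ((not not (q5 and q3) and ((q3 or q6) or (not q3 and not (q6 or q4)))) and not q4)): α-rule — add q1, not not ((not not (q5 and q3) and ((q3 or q6) or (not q3 and not (q6 or q4)))) and not q4).
not not ((not not (q5 and q3) and ((q3 or q6) or (not q3 and not (q6 or q4)))) and not q4): α-rule — add (not not (q5 and q3) and ((q3 or q6) or (not q3 and not (q6 or q4)))), not q4.
(not not (q5 and q3) and ((q3 or q6) or (not q3 and not (q6 or q4)))): α-rule — add not not (q5 and q3), ((q3 or q6) or (not q3 and not (q6 or q4))).
not not (q5 and q3): drop double negation, giving (q5 and q3).
(q5 and q3): α-rule — add q5, q3.
((q3 or q6) or (not q3 and not (q6 or q4))): β-rule — branch into (q3 or q6)  //  (not q3 and not (q6 or q4)).
  branch 1 (add (q3 or q6)):
    (q3 or q6): β-rule — branch into q3  //  q6.
      branch 1.1 (add q3):
        ○ open, literals {q1=1, q3=1, q4=0, q5=1}.
      branch 1.2 (add q6):
        ○ open, literals {q1=1, q3=1, q4=0, q5=1, q6=1}.
  branch 2 (add (not q3 and not (q6 or q4))):
    (not q3 and not (q6 or q4)): α-rule — add not q3, not (q6 or q4).
    × closes — contains both q3 and not q3.
1 branch closed, 2 open.
An open branch gives a satisfying assignment: q1=1, q3=1, q4=0, q5=1.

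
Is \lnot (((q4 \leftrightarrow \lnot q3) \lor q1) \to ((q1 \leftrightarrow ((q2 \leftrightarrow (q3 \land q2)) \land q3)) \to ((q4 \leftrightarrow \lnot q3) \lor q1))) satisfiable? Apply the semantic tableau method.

Unsatisfiable

Initial set: {\lnot (((q4 \leftrightarrow \lnot q3) \lor q1) \to ((q1 \leftrightarrow ((q2 \leftrightarrow (q3 \land q2)) \land q3)) \to ((q4 \leftrightarrow \lnot q3) \lor q1)))}.
\lnot (((q4 \leftrightarrow \lnot q3) \lor q1) \to ((q1 \leftrightarrow ((q2 \leftrightarrow (q3 \land q2)) \land q3)) \to ((q4 \leftrightarrow \lnot q3) \lor q1))): α-rule — add ((q4 \leftrightarrow \lnot q3) \lor q1), \lnot ((q1 \leftrightarrow ((q2 \leftrightarrow (q3 \land q2)) \land q3)) \to ((q4 \leftrightarrow \lnot q3) \lor q1)).
\lnot ((q1 \leftrightarrow ((q2 \leftrightarrow (q3 \land q2)) \land q3)) \to ((q4 \leftrightarrow \lnot q3) \lor q1)): α-rule — add (q1 \leftrightarrow ((q2 \leftrightarrow (q3 \land q2)) \land q3)), \lnot ((q4 \leftrightarrow \lnot q3) \lor q1).
\lnot ((q4 \leftrightarrow \lnot q3) \lor q1): α-rule — add \lnot (q4 \leftrightarrow \lnot q3), \lnot q1.
((q4 \leftrightarrow \lnot q3) \lor q1): β-rule — branch into (q4 \leftrightarrow \lnot q3)  //  q1.
  branch 1 (add (q4 \leftrightarrow \lnot q3)):
    (q1 \leftrightarrow ((q2 \leftrightarrow (q3 \land q2)) \land q3)): β-rule — branch into q1, ((q2 \leftrightarrow (q3 \land q2)) \land q3)  //  \lnot q1, \lnot ((q2 \leftrightarrow (q3 \land q2)) \land q3).
      branch 1.1 (add q1, ((q2 \leftrightarrow (q3 \land q2)) \land q3)):
        × closes — contains both q1 and \lnot q1.
      branch 1.2 (add \lnot q1, \lnot ((q2 \leftrightarrow (q3 \land q2)) \land q3)):
        \lnot (q4 \leftrightarrow \lnot q3): β-rule — branch into q4, \lnot \lnot q3  //  \lnot q4, \lnot q3.
          branch 1.2.1 (add q4, \lnot \lnot q3):
            (q4 \leftrightarrow \lnot q3): β-rule — branch into q4, \lnot q3  //  \lnot q4, \lnot \lnot q3.
              branch 1.2.1.1 (add q4, \lnot q3):
                × closes — contains both q3 and \lnot q3.
              branch 1.2.1.2 (add \lnot q4, \lnot \lnot q3):
                × closes — contains both q4 and \lnot q4.
          branch 1.2.2 (add \lnot q4, \lnot q3):
            (q4 \leftrightarrow \lnot q3): β-rule — branch into q4, \lnot q3  //  \lnot q4, \lnot \lnot q3.
              branch 1.2.2.1 (add q4, \lnot q3):
                × closes — contains both q4 and \lnot q4.
              branch 1.2.2.2 (add \lnot q4, \lnot \lnot q3):
                × closes — contains both q3 and \lnot q3.
  branch 2 (add q1):
    × closes — contains both q1 and \lnot q1.
All 6 branches close.
Every branch closed; the formula is unsatisfiable.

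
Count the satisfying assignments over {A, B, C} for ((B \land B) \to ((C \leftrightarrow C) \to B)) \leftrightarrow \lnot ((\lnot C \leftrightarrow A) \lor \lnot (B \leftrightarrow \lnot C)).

2

Initial set: {(((B \land B) \to ((C \leftrightarrow C) \to B)) \leftrightarrow \lnot ((\lnot C \leftrightarrow A) \lor \lnot (B \leftrightarrow \lnot C)))}.
(((B \land B) \to ((C \leftrightarrow C) \to B)) \leftrightarrow \lnot ((\lnot C \leftrightarrow A) \lor \lnot (B \leftrightarrow \lnot C))): β-rule — branch into ((B \land B) \to ((C \leftrightarrow C) \to B)), \lnot ((\lnot C \leftrightarrow A) \lor \lnot (B \leftrightarrow \lnot C))  //  \lnot ((B \land B) \to ((C \leftrightarrow C) \to B)), \lnot \lnot ((\lnot C \leftrightarrow A) \lor \lnot (B \leftrightarrow \lnot C)).
  branch 1 (add ((B \land B) \to ((C \leftrightarrow C) \to B)), \lnot ((\lnot C \leftrightarrow A) \lor \lnot (B \leftrightarrow \lnot C))):
    \lnot ((\lnot C \leftrightarrow A) \lor \lnot (B \leftrightarrow \lnot C)): α-rule — add \lnot (\lnot C \leftrightarrow A), \lnot \lnot (B \leftrightarrow \lnot C).
    ((B \land B) \to ((C \leftrightarrow C) \to B)): β-rule — branch into \lnot (B \land B)  //  ((C \leftrightarrow C) \to B).
      branch 1.1 (add \lnot (B \land B)):
        \lnot (\lnot C \leftrightarrow A): β-rule — branch into \lnot C, \lnot A  //  \lnot \lnot C, A.
          branch 1.1.1 (add \lnot C, \lnot A):
            \lnot \lnot (B \leftrightarrow \lnot C): β-rule — branch into B, \lnot C  //  \lnot B, \lnot \lnot C.
              branch 1.1.1.1 (add B, \lnot C):
                \lnot (B \land B): β-rule — branch into \lnot B  //  \lnot B.
                  branch 1.1.1.1.1 (add \lnot B):
                    × closes — contains both B and \lnot B.
                  branch 1.1.1.1.2 (add \lnot B):
                    × closes — contains both B and \lnot B.
              branch 1.1.1.2 (add \lnot B, \lnot \lnot C):
                × closes — contains both C and \lnot C.
          branch 1.1.2 (add \lnot \lnot C, A):
            \lnot \lnot (B \leftrightarrow \lnot C): β-rule — branch into B, \lnot C  //  \lnot B, \lnot \lnot C.
              branch 1.1.2.1 (add B, \lnot C):
                × closes — contains both C and \lnot C.
              branch 1.1.2.2 (add \lnot B, \lnot \lnot C):
                \lnot (B \land B): β-rule — branch into \lnot B  //  \lnot B.
                  branch 1.1.2.2.1 (add \lnot B):
                    ○ open, literals {A=T, B=F, C=T}.
                  branch 1.1.2.2.2 (add \lnot B):
                    ○ open, literals {A=T, B=F, C=T}.
      branch 1.2 (add ((C \leftrightarrow C) \to B)):
        \lnot (\lnot C \leftrightarrow A): β-rule — branch into \lnot C, \lnot A  //  \lnot \lnot C, A.
          branch 1.2.1 (add \lnot C, \lnot A):
            \lnot \lnot (B \leftrightarrow \lnot C): β-rule — branch into B, \lnot C  //  \lnot B, \lnot \lnot C.
              branch 1.2.1.1 (add B, \lnot C):
                ((C \leftrightarrow C) \to B): β-rule — branch into \lnot (C \leftrightarrow C)  //  B.
                  branch 1.2.1.1.1 (add \lnot (C \leftrightarrow C)):
                    \lnot (C \leftrightarrow C): β-rule — branch into C, \lnot C  //  \lnot C, C.
                      branch 1.2.1.1.1.1 (add C, \lnot C):
                        × closes — contains both C and \lnot C.
                      branch 1.2.1.1.1.2 (add \lnot C, C):
                        × closes — contains both C and \lnot C.
                  branch 1.2.1.1.2 (add B):
                    ○ open, literals {A=F, B=T, C=F}.
              branch 1.2.1.2 (add \lnot B, \lnot \lnot C):
                × closes — contains both C and \lnot C.
          branch 1.2.2 (add \lnot \lnot C, A):
            \lnot \lnot (B \leftrightarrow \lnot C): β-rule — branch into B, \lnot C  //  \lnot B, \lnot \lnot C.
              branch 1.2.2.1 (add B, \lnot C):
                × closes — contains both C and \lnot C.
              branch 1.2.2.2 (add \lnot B, \lnot \lnot C):
                ((C \leftrightarrow C) \to B): β-rule — branch into \lnot (C \leftrightarrow C)  //  B.
                  branch 1.2.2.2.1 (add \lnot (C \leftrightarrow C)):
                    \lnot (C \leftrightarrow C): β-rule — branch into C, \lnot C  //  \lnot C, C.
                      branch 1.2.2.2.1.1 (add C, \lnot C):
                        × closes — contains both C and \lnot C.
                      branch 1.2.2.2.1.2 (add \lnot C, C):
                        × closes — contains both C and \lnot C.
                  branch 1.2.2.2.2 (add B):
                    × closes — contains both B and \lnot B.
  branch 2 (add \lnot ((B \land B) \to ((C \leftrightarrow C) \to B)), \lnot \lnot ((\lnot C \leftrightarrow A) \lor \lnot (B \leftrightarrow \lnot C))):
    \lnot ((B \land B) \to ((C \leftrightarrow C) \to B)): α-rule — add (B \land B), \lnot ((C \leftrightarrow C) \to B).
    (B \land B): α-rule — add B, B.
    \lnot ((C \leftrightarrow C) \to B): α-rule — add (C \leftrightarrow C), \lnot B.
    × closes — contains both B and \lnot B.
12 branches closed, 3 open.
Each open branch fixes some atoms; the unmentioned ones are free. Counting distinct full assignments: branch {A=T, B=F, C=T} (none free) contributes 1 new; branch {A=T, B=F, C=T} (none free) contributes 0 new; branch {A=F, B=T, C=F} (none free) contributes 1 new. Total: 2.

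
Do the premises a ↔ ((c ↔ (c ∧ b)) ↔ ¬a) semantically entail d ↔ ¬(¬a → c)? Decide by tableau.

No

Initial set: {(a ↔ ((c ↔ (c ∧ b)) ↔ ¬a)); ¬(d ↔ ¬(¬a → c))}.
(a ↔ ((c ↔ (c ∧ b)) ↔ ¬a)): β-rule — branch into a, ((c ↔ (c ∧ b)) ↔ ¬a)  //  ¬a, ¬((c ↔ (c ∧ b)) ↔ ¬a).
  branch 1 (add a, ((c ↔ (c ∧ b)) ↔ ¬a)):
    ¬(d ↔ ¬(¬a → c)): β-rule — branch into d, ¬¬(¬a → c)  //  ¬d, ¬(¬a → c).
      branch 1.1 (add d, ¬¬(¬a → c)):
        ((c ↔ (c ∧ b)) ↔ ¬a): β-rule — branch into (c ↔ (c ∧ b)), ¬a  //  ¬(c ↔ (c ∧ b)), ¬¬a.
          branch 1.1.1 (add (c ↔ (c ∧ b)), ¬a):
            × closes — contains both a and ¬a.
          branch 1.1.2 (add ¬(c ↔ (c ∧ b)), ¬¬a):
            ¬¬(¬a → c): β-rule — branch into ¬¬a  //  c.
              branch 1.1.2.1 (add ¬¬a):
                ¬(c ↔ (c ∧ b)): β-rule — branch into c, ¬(c ∧ b)  //  ¬c, (c ∧ b).
                  branch 1.1.2.1.1 (add c, ¬(c ∧ b)):
                    ¬(c ∧ b): β-rule — branch into ¬c  //  ¬b.
                      branch 1.1.2.1.1.1 (add ¬c):
                        × closes — contains both c and ¬c.
                      branch 1.1.2.1.1.2 (add ¬b):
                        ○ open, literals {a=T, b=F, c=T, d=T}.
                  branch 1.1.2.1.2 (add ¬c, (c ∧ b)):
                    (c ∧ b): α-rule — add c, b.
                    × closes — contains both c and ¬c.
              branch 1.1.2.2 (add c):
                ¬(c ↔ (c ∧ b)): β-rule — branch into c, ¬(c ∧ b)  //  ¬c, (c ∧ b).
                  branch 1.1.2.2.1 (add c, ¬(c ∧ b)):
                    ¬(c ∧ b): β-rule — branch into ¬c  //  ¬b.
                      branch 1.1.2.2.1.1 (add ¬c):
                        × closes — contains both c and ¬c.
                      branch 1.1.2.2.1.2 (add ¬b):
                        ○ open, literals {a=T, b=F, c=T, d=T}.
                  branch 1.1.2.2.2 (add ¬c, (c ∧ b)):
                    × closes — contains both c and ¬c.
      branch 1.2 (add ¬d, ¬(¬a → c)):
        ¬(¬a → c): α-rule — add ¬a, ¬c.
        × closes — contains both a and ¬a.
  branch 2 (add ¬a, ¬((c ↔ (c ∧ b)) ↔ ¬a)):
    ¬(d ↔ ¬(¬a → c)): β-rule — branch into d, ¬¬(¬a → c)  //  ¬d, ¬(¬a → c).
      branch 2.1 (add d, ¬¬(¬a → c)):
        ¬((c ↔ (c ∧ b)) ↔ ¬a): β-rule — branch into (c ↔ (c ∧ b)), ¬¬a  //  ¬(c ↔ (c ∧ b)), ¬a.
          branch 2.1.1 (add (c ↔ (c ∧ b)), ¬¬a):
            × closes — contains both a and ¬a.
          branch 2.1.2 (add ¬(c ↔ (c ∧ b)), ¬a):
            ¬¬(¬a → c): β-rule — branch into ¬¬a  //  c.
              branch 2.1.2.1 (add ¬¬a):
                × closes — contains both a and ¬a.
              branch 2.1.2.2 (add c):
                ¬(c ↔ (c ∧ b)): β-rule — branch into c, ¬(c ∧ b)  //  ¬c, (c ∧ b).
                  branch 2.1.2.2.1 (add c, ¬(c ∧ b)):
                    ¬(c ∧ b): β-rule — branch into ¬c  //  ¬b.
                      branch 2.1.2.2.1.1 (add ¬c):
                        × closes — contains both c and ¬c.
                      branch 2.1.2.2.1.2 (add ¬b):
                        ○ open, literals {a=F, b=F, c=T, d=T}.
                  branch 2.1.2.2.2 (add ¬c, (c ∧ b)):
                    × closes — contains both c and ¬c.
      branch 2.2 (add ¬d, ¬(¬a → c)):
        ¬(¬a → c): α-rule — add ¬a, ¬c.
        ¬((c ↔ (c ∧ b)) ↔ ¬a): β-rule — branch into (c ↔ (c ∧ b)), ¬¬a  //  ¬(c ↔ (c ∧ b)), ¬a.
          branch 2.2.1 (add (c ↔ (c ∧ b)), ¬¬a):
            × closes — contains both a and ¬a.
          branch 2.2.2 (add ¬(c ↔ (c ∧ b)), ¬a):
            ¬(c ↔ (c ∧ b)): β-rule — branch into c, ¬(c ∧ b)  //  ¬c, (c ∧ b).
              branch 2.2.2.1 (add c, ¬(c ∧ b)):
                × closes — contains both c and ¬c.
              branch 2.2.2.2 (add ¬c, (c ∧ b)):
                (c ∧ b): α-rule — add c, b.
                × closes — contains both c and ¬c.
13 branches closed, 3 open.
An open branch gives a countermodel: a=T, b=F, c=T, d=T (unmentioned atoms arbitrary); the premises hold there but the conclusion fails.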